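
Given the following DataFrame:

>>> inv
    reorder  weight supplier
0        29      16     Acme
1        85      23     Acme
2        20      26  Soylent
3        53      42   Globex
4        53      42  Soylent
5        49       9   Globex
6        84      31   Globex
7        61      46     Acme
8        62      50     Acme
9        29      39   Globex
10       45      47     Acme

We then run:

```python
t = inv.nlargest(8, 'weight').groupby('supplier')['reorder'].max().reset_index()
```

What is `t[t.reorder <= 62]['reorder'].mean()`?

57.5

take 8 rows with largest weight:
    reorder  weight supplier
8        62      50     Acme
10       45      47     Acme
7        61      46     Acme
3        53      42   Globex
4        53      42  Soylent
9        29      39   Globex
6        84      31   Globex
2        20      26  Soylent
group by supplier, max of reorder:
supplier
Acme       62
Globex     84
Soylent    53
Name: reorder, dtype: int64
reset_index():
  supplier  reorder
0     Acme       62
1   Globex       84
2  Soylent       53
filter rows where reorder <= 62:
  supplier  reorder
0     Acme       62
2  Soylent       53
mean of column 'reorder' → 57.5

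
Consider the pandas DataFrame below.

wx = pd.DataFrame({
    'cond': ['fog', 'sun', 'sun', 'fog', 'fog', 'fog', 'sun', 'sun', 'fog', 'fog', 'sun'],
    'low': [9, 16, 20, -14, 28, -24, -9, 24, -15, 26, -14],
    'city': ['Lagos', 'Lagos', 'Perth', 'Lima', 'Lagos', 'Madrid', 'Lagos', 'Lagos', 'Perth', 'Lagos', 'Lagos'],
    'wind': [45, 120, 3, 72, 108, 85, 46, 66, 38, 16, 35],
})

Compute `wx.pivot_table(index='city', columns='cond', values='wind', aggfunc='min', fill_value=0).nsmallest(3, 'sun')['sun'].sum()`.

pivot: rows=city, cols=cond, min(wind):
cond    fog  sun
city            
Lagos    16   35
Lima     72    0
Madrid   85    0
Perth    38    3
take 3 rows with smallest sun:
cond    fog  sun
city            
Lima     72    0
Madrid   85    0
Perth    38    3

3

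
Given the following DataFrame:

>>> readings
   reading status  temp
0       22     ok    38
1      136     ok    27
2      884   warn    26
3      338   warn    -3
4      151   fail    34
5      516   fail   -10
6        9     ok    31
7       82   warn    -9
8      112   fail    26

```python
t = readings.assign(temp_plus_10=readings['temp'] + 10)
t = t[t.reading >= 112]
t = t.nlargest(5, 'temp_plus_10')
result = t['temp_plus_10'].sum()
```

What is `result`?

160

add column temp_plus_10 = readings['temp'] + 10:
   reading status  temp  temp_plus_10
0       22     ok    38            48
1      136     ok    27            37
2      884   warn    26            36
3      338   warn    -3             7
4      151   fail    34            44
5      516   fail   -10             0
6        9     ok    31            41
7       82   warn    -9             1
8      112   fail    26            36
filter rows where reading >= 112:
   reading status  temp  temp_plus_10
1      136     ok    27            37
2      884   warn    26            36
3      338   warn    -3             7
4      151   fail    34            44
5      516   fail   -10             0
8      112   fail    26            36
take 5 rows with largest temp_plus_10:
   reading status  temp  temp_plus_10
4      151   fail    34            44
1      136     ok    27            37
2      884   warn    26            36
8      112   fail    26            36
3      338   warn    -3             7
sum of column 'temp_plus_10' → 160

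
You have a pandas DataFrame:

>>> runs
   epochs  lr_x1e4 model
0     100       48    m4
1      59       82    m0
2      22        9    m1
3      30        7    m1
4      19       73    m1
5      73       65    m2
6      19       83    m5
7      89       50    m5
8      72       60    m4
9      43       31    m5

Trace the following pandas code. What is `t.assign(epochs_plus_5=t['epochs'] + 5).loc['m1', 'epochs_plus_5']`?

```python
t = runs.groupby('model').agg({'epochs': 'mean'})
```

group by model, mean of epochs:
          epochs
model           
m0     59.000000
m1     23.666667
m2     73.000000
m4     86.000000
m5     50.333333
add column epochs_plus_5 = t['epochs'] + 5:
          epochs  epochs_plus_5
model                          
m0     59.000000      64.000000
m1     23.666667      28.666667
m2     73.000000      78.000000
m4     86.000000      91.000000
m5     50.333333      55.333333
So loc['m1', 'epochs_plus_5'] = 28.6666666667.

28.6666666667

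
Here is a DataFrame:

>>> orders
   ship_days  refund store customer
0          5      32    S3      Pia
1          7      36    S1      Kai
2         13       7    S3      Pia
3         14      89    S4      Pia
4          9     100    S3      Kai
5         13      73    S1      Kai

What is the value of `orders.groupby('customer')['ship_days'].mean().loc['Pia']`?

10.6666666667

group by customer, mean of ship_days:
customer
Kai     9.666667
Pia    10.666667
Name: ship_days, dtype: float64
The value at index 'Pia' is 10.6666666667.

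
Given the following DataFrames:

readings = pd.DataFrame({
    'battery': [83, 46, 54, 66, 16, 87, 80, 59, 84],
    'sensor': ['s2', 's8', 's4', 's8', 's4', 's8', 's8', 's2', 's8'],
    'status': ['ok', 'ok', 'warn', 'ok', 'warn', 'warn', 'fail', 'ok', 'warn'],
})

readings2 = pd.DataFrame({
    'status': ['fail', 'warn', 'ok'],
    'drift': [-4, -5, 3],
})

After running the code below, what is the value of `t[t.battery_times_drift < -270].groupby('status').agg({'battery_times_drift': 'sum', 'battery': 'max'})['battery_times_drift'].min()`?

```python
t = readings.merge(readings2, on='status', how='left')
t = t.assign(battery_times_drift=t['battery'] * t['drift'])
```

-855

merge on 'status' (how='left') → 9 rows:
   battery sensor status  drift
0       83     s2     ok      3
1       46     s8     ok      3
2       54     s4   warn     -5
3       66     s8     ok      3
4       16     s4   warn     -5
5       87     s8   warn     -5
6       80     s8   fail     -4
7       59     s2     ok      3
8       84     s8   warn     -5
add column battery_times_drift = t['battery'] * t['drift']:
   battery sensor status  drift  battery_times_drift
0       83     s2     ok      3                  249
1       46     s8     ok      3                  138
2       54     s4   warn     -5                 -270
3       66     s8     ok      3                  198
4       16     s4   warn     -5                  -80
5       87     s8   warn     -5                 -435
6       80     s8   fail     -4                 -320
7       59     s2     ok      3                  177
8       84     s8   warn     -5                 -420
filter rows where battery_times_drift < -270:
   battery sensor status  drift  battery_times_drift
5       87     s8   warn     -5                 -435
6       80     s8   fail     -4                 -320
8       84     s8   warn     -5                 -420
group by status: sum(battery_times_drift), max(battery):
        battery_times_drift  battery
status                              
fail                   -320       80
warn                   -855       87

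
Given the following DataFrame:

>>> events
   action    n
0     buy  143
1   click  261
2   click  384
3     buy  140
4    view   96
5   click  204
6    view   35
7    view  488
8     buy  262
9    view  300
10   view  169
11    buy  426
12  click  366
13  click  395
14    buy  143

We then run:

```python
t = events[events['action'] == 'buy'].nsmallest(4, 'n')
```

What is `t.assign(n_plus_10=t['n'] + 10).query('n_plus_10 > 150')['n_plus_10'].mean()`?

filter rows where action == 'buy':
   action    n
0     buy  143
3     buy  140
8     buy  262
11    buy  426
14    buy  143
take 4 rows with smallest n:
   action    n
3     buy  140
0     buy  143
14    buy  143
8     buy  262
add column n_plus_10 = t['n'] + 10:
   action    n  n_plus_10
3     buy  140        150
0     buy  143        153
14    buy  143        153
8     buy  262        272
filter rows where n_plus_10 > 150:
   action    n  n_plus_10
0     buy  143        153
14    buy  143        153
8     buy  262        272
mean of column 'n_plus_10' → 192.666666667

192.666666667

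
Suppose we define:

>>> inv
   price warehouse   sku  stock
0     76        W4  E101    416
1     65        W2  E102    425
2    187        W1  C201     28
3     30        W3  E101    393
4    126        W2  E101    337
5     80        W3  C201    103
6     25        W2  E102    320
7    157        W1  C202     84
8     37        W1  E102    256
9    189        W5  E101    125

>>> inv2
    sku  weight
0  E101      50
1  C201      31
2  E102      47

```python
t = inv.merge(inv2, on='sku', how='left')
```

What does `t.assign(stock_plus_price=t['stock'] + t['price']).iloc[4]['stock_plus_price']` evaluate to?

merge on 'sku' (how='left') → 10 rows:
   price warehouse   sku  stock  weight
0     76        W4  E101    416    50.0
1     65        W2  E102    425    47.0
2    187        W1  C201     28    31.0
3     30        W3  E101    393    50.0
4    126        W2  E101    337    50.0
5     80        W3  C201    103    31.0
6     25        W2  E102    320    47.0
7    157        W1  C202     84     NaN
8     37        W1  E102    256    47.0
9    189        W5  E101    125    50.0
add column stock_plus_price = t['stock'] + t['price']:
   price warehouse   sku  stock  weight  stock_plus_price
0     76        W4  E101    416    50.0               492
1     65        W2  E102    425    47.0               490
2    187        W1  C201     28    31.0               215
3     30        W3  E101    393    50.0               423
4    126        W2  E101    337    50.0               463
5     80        W3  C201    103    31.0               183
6     25        W2  E102    320    47.0               345
7    157        W1  C202     84     NaN               241
8     37        W1  E102    256    47.0               293
9    189        W5  E101    125    50.0               314
The value at position 4, column 'stock_plus_price' is 463.

463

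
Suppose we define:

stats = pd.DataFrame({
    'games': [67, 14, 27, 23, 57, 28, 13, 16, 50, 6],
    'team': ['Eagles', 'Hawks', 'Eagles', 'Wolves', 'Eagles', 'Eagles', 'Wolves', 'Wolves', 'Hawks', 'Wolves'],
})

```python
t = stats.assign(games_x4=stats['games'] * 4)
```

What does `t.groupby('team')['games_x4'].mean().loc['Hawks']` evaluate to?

128.0

add column games_x4 = stats['games'] * 4:
   games    team  games_x4
0     67  Eagles       268
1     14   Hawks        56
2     27  Eagles       108
3     23  Wolves        92
4     57  Eagles       228
5     28  Eagles       112
6     13  Wolves        52
7     16  Wolves        64
8     50   Hawks       200
9      6  Wolves        24
group by team, mean of games_x4:
team
Eagles    179.0
Hawks     128.0
Wolves     58.0
Name: games_x4, dtype: float64
Then the value at index 'Hawks': 128.0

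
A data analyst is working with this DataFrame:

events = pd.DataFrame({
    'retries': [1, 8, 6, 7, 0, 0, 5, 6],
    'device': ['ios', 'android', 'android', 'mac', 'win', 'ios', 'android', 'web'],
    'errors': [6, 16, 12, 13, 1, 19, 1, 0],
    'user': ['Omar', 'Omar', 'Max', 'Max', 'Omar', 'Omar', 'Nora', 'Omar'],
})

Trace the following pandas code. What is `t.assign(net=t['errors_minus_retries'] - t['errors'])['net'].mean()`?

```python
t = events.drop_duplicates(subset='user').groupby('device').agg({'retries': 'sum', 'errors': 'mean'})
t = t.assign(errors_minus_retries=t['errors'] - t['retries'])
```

-6.0

drop duplicate user (keep=first):
   retries   device  errors  user
0        1      ios       6  Omar
2        6  android      12   Max
6        5  android       1  Nora
group by device: sum(retries), mean(errors):
         retries  errors
device                  
android       11     6.5
ios            1     6.0
add column errors_minus_retries = t['errors'] - t['retries']:
         retries  errors  errors_minus_retries
device                                        
android       11     6.5                  -4.5
ios            1     6.0                   5.0
add column net = t['errors_minus_retries'] - t['errors']:
         retries  errors  errors_minus_retries   net
device                                              
android       11     6.5                  -4.5 -11.0
ios            1     6.0                   5.0  -1.0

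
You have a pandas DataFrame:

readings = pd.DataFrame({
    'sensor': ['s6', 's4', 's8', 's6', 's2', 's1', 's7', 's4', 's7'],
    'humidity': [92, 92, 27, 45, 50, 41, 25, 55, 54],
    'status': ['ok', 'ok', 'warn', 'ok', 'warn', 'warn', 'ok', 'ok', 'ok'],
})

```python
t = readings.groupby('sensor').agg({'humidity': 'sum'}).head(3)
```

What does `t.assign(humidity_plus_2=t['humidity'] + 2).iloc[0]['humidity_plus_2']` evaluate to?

group by sensor, sum of humidity:
        humidity
sensor          
s1            41
s2            50
s4           147
s6           137
s7            79
s8            27
take first 3 rows:
        humidity
sensor          
s1            41
s2            50
s4           147
add column humidity_plus_2 = t['humidity'] + 2:
        humidity  humidity_plus_2
sensor                           
s1            41               43
s2            50               52
s4           147              149
Hence 43.

43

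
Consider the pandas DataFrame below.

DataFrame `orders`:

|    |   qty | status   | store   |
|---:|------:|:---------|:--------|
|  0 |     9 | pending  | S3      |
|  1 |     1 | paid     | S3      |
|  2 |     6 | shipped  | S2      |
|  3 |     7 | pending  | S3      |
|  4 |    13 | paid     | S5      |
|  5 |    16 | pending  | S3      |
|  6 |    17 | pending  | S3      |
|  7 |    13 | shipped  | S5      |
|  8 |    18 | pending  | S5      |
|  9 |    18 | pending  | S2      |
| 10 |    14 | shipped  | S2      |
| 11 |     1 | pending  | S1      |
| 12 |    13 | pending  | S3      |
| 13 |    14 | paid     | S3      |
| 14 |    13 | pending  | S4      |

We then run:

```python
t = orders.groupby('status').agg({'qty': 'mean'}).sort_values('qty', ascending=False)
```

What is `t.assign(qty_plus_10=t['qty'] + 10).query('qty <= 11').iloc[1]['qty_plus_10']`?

19.3333333333

group by status, mean of qty:
               qty
status            
paid      9.333333
pending  12.444444
shipped  11.000000
sort by qty descending:
               qty
status            
pending  12.444444
shipped  11.000000
paid      9.333333
add column qty_plus_10 = t['qty'] + 10:
               qty  qty_plus_10
status                         
pending  12.444444    22.444444
shipped  11.000000    21.000000
paid      9.333333    19.333333
filter rows where qty <= 11:
               qty  qty_plus_10
status                         
shipped  11.000000    21.000000
paid      9.333333    19.333333
Then the value at position 1, column 'qty_plus_10': 19.3333333333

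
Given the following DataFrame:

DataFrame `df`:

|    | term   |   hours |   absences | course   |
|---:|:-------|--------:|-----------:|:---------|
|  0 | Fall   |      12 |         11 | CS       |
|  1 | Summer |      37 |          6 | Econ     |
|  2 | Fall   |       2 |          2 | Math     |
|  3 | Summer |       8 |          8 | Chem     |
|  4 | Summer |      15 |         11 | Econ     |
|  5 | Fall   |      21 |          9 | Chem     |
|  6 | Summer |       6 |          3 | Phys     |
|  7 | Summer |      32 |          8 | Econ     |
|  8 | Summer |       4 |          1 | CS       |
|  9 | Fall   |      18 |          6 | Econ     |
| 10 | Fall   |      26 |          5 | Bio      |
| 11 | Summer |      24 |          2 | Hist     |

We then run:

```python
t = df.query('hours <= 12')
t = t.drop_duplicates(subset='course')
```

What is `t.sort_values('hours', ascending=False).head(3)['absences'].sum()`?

22

filter rows where hours <= 12:
     term  hours  absences course
0    Fall     12        11     CS
2    Fall      2         2   Math
3  Summer      8         8   Chem
6  Summer      6         3   Phys
8  Summer      4         1     CS
drop duplicate course (keep=first):
     term  hours  absences course
0    Fall     12        11     CS
2    Fall      2         2   Math
3  Summer      8         8   Chem
6  Summer      6         3   Phys
sort by hours descending:
     term  hours  absences course
0    Fall     12        11     CS
3  Summer      8         8   Chem
6  Summer      6         3   Phys
2    Fall      2         2   Math
take first 3 rows:
     term  hours  absences course
0    Fall     12        11     CS
3  Summer      8         8   Chem
6  Summer      6         3   Phys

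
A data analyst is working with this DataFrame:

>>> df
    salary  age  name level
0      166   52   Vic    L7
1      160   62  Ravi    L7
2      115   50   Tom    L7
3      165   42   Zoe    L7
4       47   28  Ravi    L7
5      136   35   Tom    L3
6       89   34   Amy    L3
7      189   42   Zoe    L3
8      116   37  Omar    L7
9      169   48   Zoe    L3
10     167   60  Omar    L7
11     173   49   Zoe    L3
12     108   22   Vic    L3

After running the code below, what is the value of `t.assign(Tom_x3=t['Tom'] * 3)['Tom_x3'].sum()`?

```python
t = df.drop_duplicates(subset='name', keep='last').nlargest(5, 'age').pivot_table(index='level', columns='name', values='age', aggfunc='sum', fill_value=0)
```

105

drop duplicate name (keep=last):
    salary  age  name level
4       47   28  Ravi    L7
5      136   35   Tom    L3
6       89   34   Amy    L3
10     167   60  Omar    L7
11     173   49   Zoe    L3
12     108   22   Vic    L3
take 5 rows with largest age:
    salary  age  name level
10     167   60  Omar    L7
11     173   49   Zoe    L3
5      136   35   Tom    L3
6       89   34   Amy    L3
4       47   28  Ravi    L7
pivot: rows=level, cols=name, sum(age):
name   Amy  Omar  Ravi  Tom  Zoe
level                           
L3      34     0     0   35   49
L7       0    60    28    0    0
add column Tom_x3 = t['Tom'] * 3:
name   Amy  Omar  Ravi  Tom  Zoe  Tom_x3
level                                   
L3      34     0     0   35   49     105
L7       0    60    28    0    0       0
Then the sum of column 'Tom_x3': 105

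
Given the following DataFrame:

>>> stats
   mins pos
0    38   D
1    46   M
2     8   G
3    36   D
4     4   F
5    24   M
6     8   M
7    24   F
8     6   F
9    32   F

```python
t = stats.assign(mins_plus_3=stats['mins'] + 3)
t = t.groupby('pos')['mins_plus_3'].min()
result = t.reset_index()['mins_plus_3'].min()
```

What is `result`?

7

add column mins_plus_3 = stats['mins'] + 3:
   mins pos  mins_plus_3
0    38   D           41
1    46   M           49
2     8   G           11
3    36   D           39
4     4   F            7
5    24   M           27
6     8   M           11
7    24   F           27
8     6   F            9
9    32   F           35
group by pos, min of mins_plus_3:
pos
D    39
F     7
G    11
M    11
Name: mins_plus_3, dtype: int64
reset_index():
  pos  mins_plus_3
0   D           39
1   F            7
2   G           11
3   M           11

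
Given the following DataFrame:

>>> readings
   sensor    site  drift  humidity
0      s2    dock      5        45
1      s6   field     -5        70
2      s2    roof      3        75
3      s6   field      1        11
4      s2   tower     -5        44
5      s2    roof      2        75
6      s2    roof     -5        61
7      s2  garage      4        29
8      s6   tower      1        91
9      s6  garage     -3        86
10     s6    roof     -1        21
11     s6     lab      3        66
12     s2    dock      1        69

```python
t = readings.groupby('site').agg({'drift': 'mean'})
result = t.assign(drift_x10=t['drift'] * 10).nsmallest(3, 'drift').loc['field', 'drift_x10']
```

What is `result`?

-20.0

group by site, mean of drift:
        drift
site         
dock     3.00
field   -2.00
garage   0.50
lab      3.00
roof    -0.25
tower   -2.00
add column drift_x10 = t['drift'] * 10:
        drift  drift_x10
site                    
dock     3.00       30.0
field   -2.00      -20.0
garage   0.50        5.0
lab      3.00       30.0
roof    -0.25       -2.5
tower   -2.00      -20.0
take 3 rows with smallest drift:
       drift  drift_x10
site                   
field  -2.00      -20.0
tower  -2.00      -20.0
roof   -0.25       -2.5
Finally, value at row 'field', column 'drift_x10' = -20.0.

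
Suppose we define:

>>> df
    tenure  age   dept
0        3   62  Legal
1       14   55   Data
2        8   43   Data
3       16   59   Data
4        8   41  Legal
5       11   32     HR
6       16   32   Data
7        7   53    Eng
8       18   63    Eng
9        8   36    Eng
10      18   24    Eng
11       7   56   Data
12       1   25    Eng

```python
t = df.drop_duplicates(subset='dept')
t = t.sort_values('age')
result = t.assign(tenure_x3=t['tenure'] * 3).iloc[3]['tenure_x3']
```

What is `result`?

9

drop duplicate dept (keep=first):
   tenure  age   dept
0       3   62  Legal
1      14   55   Data
5      11   32     HR
7       7   53    Eng
sort by age:
   tenure  age   dept
5      11   32     HR
7       7   53    Eng
1      14   55   Data
0       3   62  Legal
add column tenure_x3 = t['tenure'] * 3:
   tenure  age   dept  tenure_x3
5      11   32     HR         33
7       7   53    Eng         21
1      14   55   Data         42
0       3   62  Legal          9
The value at position 3, column 'tenure_x3' is 9.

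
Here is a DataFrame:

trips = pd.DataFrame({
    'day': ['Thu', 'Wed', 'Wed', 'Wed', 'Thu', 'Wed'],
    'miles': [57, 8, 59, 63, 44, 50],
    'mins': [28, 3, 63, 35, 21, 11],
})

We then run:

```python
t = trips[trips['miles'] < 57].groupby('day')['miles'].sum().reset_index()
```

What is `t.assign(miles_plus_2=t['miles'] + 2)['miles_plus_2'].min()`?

46

filter rows where miles < 57:
   day  miles  mins
1  Wed      8     3
4  Thu     44    21
5  Wed     50    11
group by day, sum of miles:
day
Thu    44
Wed    58
Name: miles, dtype: int64
reset_index():
   day  miles
0  Thu     44
1  Wed     58
add column miles_plus_2 = t['miles'] + 2:
   day  miles  miles_plus_2
0  Thu     44            46
1  Wed     58            60
Then the min of column 'miles_plus_2': 46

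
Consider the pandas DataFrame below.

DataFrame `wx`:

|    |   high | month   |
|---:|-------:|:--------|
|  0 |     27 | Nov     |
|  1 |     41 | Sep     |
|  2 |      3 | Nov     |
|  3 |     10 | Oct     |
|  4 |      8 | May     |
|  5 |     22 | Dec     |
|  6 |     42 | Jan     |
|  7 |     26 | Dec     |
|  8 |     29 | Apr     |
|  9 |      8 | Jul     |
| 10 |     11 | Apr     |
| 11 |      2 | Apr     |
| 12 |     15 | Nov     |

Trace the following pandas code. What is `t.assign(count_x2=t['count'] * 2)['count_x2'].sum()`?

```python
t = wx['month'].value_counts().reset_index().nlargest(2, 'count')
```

value_counts of month:
month
Nov    3
Apr    3
Dec    2
Sep    1
Oct    1
May    1
Jan    1
Jul    1
Name: count, dtype: int64
reset_index():
  month  count
0   Nov      3
1   Apr      3
2   Dec      2
3   Sep      1
4   Oct      1
5   May      1
6   Jan      1
7   Jul      1
take 2 rows with largest count:
  month  count
0   Nov      3
1   Apr      3
add column count_x2 = t['count'] * 2:
  month  count  count_x2
0   Nov      3         6
1   Apr      3         6
So sum() = 12.

12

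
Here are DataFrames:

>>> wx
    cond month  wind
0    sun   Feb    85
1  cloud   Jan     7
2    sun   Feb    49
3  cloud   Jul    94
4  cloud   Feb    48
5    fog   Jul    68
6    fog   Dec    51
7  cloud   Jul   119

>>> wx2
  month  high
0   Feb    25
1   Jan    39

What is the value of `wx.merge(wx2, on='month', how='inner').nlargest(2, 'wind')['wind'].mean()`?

67.0

merge on 'month' (how='inner') → 4 rows:
    cond month  wind  high
0    sun   Feb    85    25
1  cloud   Jan     7    39
2    sun   Feb    49    25
3  cloud   Feb    48    25
take 2 rows with largest wind:
  cond month  wind  high
0  sun   Feb    85    25
2  sun   Feb    49    25
Finally, mean of column 'wind' = 67.0.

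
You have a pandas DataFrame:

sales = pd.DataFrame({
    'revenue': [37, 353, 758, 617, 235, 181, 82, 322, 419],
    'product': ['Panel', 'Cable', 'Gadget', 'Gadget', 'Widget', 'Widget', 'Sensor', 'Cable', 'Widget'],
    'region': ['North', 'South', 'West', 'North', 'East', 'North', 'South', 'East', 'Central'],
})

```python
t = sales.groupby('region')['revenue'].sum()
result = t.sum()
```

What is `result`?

3004

group by region, sum of revenue:
region
Central    419
East       557
North      835
South      435
West       758
Name: revenue, dtype: int64
Reading off the sum of the resulting series, we get 3004.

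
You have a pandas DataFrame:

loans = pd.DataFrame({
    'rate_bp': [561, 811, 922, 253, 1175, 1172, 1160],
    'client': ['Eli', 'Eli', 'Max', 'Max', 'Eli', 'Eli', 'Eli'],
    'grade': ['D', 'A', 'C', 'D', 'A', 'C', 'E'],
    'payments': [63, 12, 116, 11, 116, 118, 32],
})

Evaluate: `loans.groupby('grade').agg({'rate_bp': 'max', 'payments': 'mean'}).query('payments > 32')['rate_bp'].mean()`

969.333333333

group by grade: max(rate_bp), mean(payments):
       rate_bp  payments
grade                   
A         1175      64.0
C         1172     117.0
D          561      37.0
E         1160      32.0
filter rows where payments > 32:
       rate_bp  payments
grade                   
A         1175      64.0
C         1172     117.0
D          561      37.0
The mean of column 'rate_bp' is 969.333333333.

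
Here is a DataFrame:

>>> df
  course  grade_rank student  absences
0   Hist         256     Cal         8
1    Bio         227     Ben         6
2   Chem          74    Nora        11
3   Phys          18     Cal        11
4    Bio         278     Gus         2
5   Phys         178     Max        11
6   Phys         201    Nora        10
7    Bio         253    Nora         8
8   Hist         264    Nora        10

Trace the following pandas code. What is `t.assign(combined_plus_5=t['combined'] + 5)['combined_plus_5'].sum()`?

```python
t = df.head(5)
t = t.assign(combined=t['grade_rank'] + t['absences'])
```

916

take first 5 rows:
  course  grade_rank student  absences
0   Hist         256     Cal         8
1    Bio         227     Ben         6
2   Chem          74    Nora        11
3   Phys          18     Cal        11
4    Bio         278     Gus         2
add column combined = t['grade_rank'] + t['absences']:
  course  grade_rank student  absences  combined
0   Hist         256     Cal         8       264
1    Bio         227     Ben         6       233
2   Chem          74    Nora        11        85
3   Phys          18     Cal        11        29
4    Bio         278     Gus         2       280
add column combined_plus_5 = t['combined'] + 5:
  course  grade_rank student  absences  combined  combined_plus_5
0   Hist         256     Cal         8       264              269
1    Bio         227     Ben         6       233              238
2   Chem          74    Nora        11        85               90
3   Phys          18     Cal        11        29               34
4    Bio         278     Gus         2       280              285
Taking the sum of column 'combined_plus_5' gives 916.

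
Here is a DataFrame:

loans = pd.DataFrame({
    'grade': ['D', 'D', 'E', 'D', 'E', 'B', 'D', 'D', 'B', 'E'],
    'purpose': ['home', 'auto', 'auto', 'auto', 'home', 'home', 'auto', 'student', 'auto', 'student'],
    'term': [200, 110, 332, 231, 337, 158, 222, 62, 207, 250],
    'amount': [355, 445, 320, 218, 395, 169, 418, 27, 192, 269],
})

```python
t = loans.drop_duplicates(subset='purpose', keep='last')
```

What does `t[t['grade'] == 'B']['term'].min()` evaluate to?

158

drop duplicate purpose (keep=last):
  grade  purpose  term  amount
5     B     home   158     169
8     B     auto   207     192
9     E  student   250     269
filter rows where grade == 'B':
  grade purpose  term  amount
5     B    home   158     169
8     B    auto   207     192
The min of column 'term' is 158.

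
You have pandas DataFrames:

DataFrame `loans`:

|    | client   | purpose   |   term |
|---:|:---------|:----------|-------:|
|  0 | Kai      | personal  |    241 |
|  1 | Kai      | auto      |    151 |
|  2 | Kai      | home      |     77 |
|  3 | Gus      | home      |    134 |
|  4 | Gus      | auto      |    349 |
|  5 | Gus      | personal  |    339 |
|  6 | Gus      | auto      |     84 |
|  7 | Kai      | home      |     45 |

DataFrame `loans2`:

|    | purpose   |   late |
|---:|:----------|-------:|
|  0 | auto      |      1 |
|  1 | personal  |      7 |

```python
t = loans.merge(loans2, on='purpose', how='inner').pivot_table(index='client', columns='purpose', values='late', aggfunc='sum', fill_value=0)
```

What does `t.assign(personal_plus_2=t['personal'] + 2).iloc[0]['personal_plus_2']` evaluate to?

9

merge on 'purpose' (how='inner') → 5 rows:
  client   purpose  term  late
0    Kai  personal   241     7
1    Kai      auto   151     1
2    Gus      auto   349     1
3    Gus  personal   339     7
4    Gus      auto    84     1
pivot: rows=client, cols=purpose, sum(late):
purpose  auto  personal
client                 
Gus         2         7
Kai         1         7
add column personal_plus_2 = t['personal'] + 2:
purpose  auto  personal  personal_plus_2
client                                  
Gus         2         7                9
Kai         1         7                9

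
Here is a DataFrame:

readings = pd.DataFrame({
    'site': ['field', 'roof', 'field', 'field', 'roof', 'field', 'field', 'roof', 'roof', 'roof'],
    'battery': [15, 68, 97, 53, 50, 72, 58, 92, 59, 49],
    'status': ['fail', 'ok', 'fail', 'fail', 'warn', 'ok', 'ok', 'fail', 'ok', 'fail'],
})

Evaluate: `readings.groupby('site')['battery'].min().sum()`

64

group by site, min of battery:
site
field    15
roof     49
Name: battery, dtype: int64
Reading off the sum of the resulting series, we get 64.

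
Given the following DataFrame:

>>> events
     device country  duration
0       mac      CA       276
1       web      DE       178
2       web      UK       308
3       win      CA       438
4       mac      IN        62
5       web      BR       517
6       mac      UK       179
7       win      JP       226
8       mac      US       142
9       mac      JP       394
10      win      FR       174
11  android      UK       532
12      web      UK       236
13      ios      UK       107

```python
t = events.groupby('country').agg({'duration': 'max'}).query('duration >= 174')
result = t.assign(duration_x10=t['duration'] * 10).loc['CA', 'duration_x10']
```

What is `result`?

4380

group by country, max of duration:
         duration
country          
BR            517
CA            438
DE            178
FR            174
IN             62
JP            394
UK            532
US            142
filter rows where duration >= 174:
         duration
country          
BR            517
CA            438
DE            178
FR            174
JP            394
UK            532
add column duration_x10 = t['duration'] * 10:
         duration  duration_x10
country                        
BR            517          5170
CA            438          4380
DE            178          1780
FR            174          1740
JP            394          3940
UK            532          5320
value at row 'CA', column 'duration_x10' → 4380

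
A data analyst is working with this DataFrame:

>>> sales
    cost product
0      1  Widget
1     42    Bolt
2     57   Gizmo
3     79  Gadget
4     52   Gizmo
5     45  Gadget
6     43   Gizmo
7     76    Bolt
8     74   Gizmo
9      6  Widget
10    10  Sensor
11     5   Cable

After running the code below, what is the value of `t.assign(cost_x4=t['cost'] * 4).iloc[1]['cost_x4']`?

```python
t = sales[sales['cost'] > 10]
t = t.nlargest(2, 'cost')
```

304

filter rows where cost > 10:
   cost product
1    42    Bolt
2    57   Gizmo
3    79  Gadget
4    52   Gizmo
5    45  Gadget
6    43   Gizmo
7    76    Bolt
8    74   Gizmo
take 2 rows with largest cost:
   cost product
3    79  Gadget
7    76    Bolt
add column cost_x4 = t['cost'] * 4:
   cost product  cost_x4
3    79  Gadget      316
7    76    Bolt      304
Reading off the value at position 1, column 'cost_x4', we get 304.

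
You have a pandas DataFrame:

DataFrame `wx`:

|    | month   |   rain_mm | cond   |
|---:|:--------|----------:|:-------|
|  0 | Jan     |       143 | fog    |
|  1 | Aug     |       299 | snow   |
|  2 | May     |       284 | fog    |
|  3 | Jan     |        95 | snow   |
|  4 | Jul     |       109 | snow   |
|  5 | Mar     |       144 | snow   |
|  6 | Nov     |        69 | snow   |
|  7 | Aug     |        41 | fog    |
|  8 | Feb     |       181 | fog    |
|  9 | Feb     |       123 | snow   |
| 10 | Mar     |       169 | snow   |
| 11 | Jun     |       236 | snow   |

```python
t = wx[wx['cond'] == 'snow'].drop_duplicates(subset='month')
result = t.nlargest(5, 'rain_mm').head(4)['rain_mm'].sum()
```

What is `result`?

filter rows where cond == 'snow':
   month  rain_mm  cond
1    Aug      299  snow
3    Jan       95  snow
4    Jul      109  snow
5    Mar      144  snow
6    Nov       69  snow
9    Feb      123  snow
10   Mar      169  snow
11   Jun      236  snow
drop duplicate month (keep=first):
   month  rain_mm  cond
1    Aug      299  snow
3    Jan       95  snow
4    Jul      109  snow
5    Mar      144  snow
6    Nov       69  snow
9    Feb      123  snow
11   Jun      236  snow
take 5 rows with largest rain_mm:
   month  rain_mm  cond
1    Aug      299  snow
11   Jun      236  snow
5    Mar      144  snow
9    Feb      123  snow
4    Jul      109  snow
take first 4 rows:
   month  rain_mm  cond
1    Aug      299  snow
11   Jun      236  snow
5    Mar      144  snow
9    Feb      123  snow
Taking the sum of column 'rain_mm' gives 802.

802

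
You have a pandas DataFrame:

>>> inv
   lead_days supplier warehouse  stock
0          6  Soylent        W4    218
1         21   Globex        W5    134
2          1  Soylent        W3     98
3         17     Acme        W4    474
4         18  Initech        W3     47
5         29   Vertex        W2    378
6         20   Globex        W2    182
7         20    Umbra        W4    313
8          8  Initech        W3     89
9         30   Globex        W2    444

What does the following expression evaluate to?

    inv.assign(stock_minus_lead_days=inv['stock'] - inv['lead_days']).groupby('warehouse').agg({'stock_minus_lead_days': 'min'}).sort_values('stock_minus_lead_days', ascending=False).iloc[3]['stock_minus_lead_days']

add column stock_minus_lead_days = inv['stock'] - inv['lead_days']:
   lead_days supplier warehouse  stock  stock_minus_lead_days
0          6  Soylent        W4    218                    212
1         21   Globex        W5    134                    113
2          1  Soylent        W3     98                     97
3         17     Acme        W4    474                    457
4         18  Initech        W3     47                     29
5         29   Vertex        W2    378                    349
6         20   Globex        W2    182                    162
7         20    Umbra        W4    313                    293
8          8  Initech        W3     89                     81
9         30   Globex        W2    444                    414
group by warehouse, min of stock_minus_lead_days:
           stock_minus_lead_days
warehouse                       
W2                           162
W3                            29
W4                           212
W5                           113
sort by stock_minus_lead_days descending:
           stock_minus_lead_days
warehouse                       
W4                           212
W2                           162
W5                           113
W3                            29
Taking the value at position 3, column 'stock_minus_lead_days' gives 29.

29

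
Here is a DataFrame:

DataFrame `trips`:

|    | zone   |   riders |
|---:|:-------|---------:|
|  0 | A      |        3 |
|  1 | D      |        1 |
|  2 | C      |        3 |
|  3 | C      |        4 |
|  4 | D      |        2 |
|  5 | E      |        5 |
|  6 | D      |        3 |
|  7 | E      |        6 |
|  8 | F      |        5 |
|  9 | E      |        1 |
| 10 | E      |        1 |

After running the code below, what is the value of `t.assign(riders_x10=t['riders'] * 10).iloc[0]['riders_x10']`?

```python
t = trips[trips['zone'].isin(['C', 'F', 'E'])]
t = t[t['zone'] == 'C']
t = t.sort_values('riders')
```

30

filter rows where zone in ['C', 'F', 'E']:
   zone  riders
2     C       3
3     C       4
5     E       5
7     E       6
8     F       5
9     E       1
10    E       1
filter rows where zone == 'C':
  zone  riders
2    C       3
3    C       4
sort by riders:
  zone  riders
2    C       3
3    C       4
add column riders_x10 = t['riders'] * 10:
  zone  riders  riders_x10
2    C       3          30
3    C       4          40
Then the value at position 0, column 'riders_x10': 30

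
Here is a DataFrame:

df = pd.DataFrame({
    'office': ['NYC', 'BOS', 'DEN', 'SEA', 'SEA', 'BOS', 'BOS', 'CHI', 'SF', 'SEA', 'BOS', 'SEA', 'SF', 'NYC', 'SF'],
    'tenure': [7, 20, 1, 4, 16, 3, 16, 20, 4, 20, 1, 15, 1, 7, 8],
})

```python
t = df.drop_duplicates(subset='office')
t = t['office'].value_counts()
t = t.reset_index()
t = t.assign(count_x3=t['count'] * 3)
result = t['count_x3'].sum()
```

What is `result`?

drop duplicate office (keep=first):
  office  tenure
0    NYC       7
1    BOS      20
2    DEN       1
3    SEA       4
7    CHI      20
8     SF       4
value_counts of office:
office
NYC    1
BOS    1
DEN    1
SEA    1
CHI    1
SF     1
Name: count, dtype: int64
reset_index():
  office  count
0    NYC      1
1    BOS      1
2    DEN      1
3    SEA      1
4    CHI      1
5     SF      1
add column count_x3 = t['count'] * 3:
  office  count  count_x3
0    NYC      1         3
1    BOS      1         3
2    DEN      1         3
3    SEA      1         3
4    CHI      1         3
5     SF      1         3
Reading off the sum of column 'count_x3', we get 18.

18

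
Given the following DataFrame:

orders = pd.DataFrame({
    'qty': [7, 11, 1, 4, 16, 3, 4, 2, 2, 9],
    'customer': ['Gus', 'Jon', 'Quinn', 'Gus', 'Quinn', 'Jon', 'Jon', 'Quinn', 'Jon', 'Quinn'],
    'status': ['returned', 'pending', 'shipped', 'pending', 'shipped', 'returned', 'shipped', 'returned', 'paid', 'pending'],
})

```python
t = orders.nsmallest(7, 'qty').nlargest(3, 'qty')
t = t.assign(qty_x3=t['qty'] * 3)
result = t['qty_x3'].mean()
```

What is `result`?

15.0

take 7 rows with smallest qty:
   qty customer    status
2    1    Quinn   shipped
7    2    Quinn  returned
8    2      Jon      paid
5    3      Jon  returned
3    4      Gus   pending
6    4      Jon   shipped
0    7      Gus  returned
take 3 rows with largest qty:
   qty customer    status
0    7      Gus  returned
3    4      Gus   pending
6    4      Jon   shipped
add column qty_x3 = t['qty'] * 3:
   qty customer    status  qty_x3
0    7      Gus  returned      21
3    4      Gus   pending      12
6    4      Jon   shipped      12
Then the mean of column 'qty_x3': 15.0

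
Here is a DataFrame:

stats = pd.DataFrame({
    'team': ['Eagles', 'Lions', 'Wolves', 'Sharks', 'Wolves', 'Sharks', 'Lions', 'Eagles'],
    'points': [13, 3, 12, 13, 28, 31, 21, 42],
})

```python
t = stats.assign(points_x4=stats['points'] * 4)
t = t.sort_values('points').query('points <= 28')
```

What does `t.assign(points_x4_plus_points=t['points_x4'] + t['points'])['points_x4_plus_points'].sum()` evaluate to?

450

add column points_x4 = stats['points'] * 4:
     team  points  points_x4
0  Eagles      13         52
1   Lions       3         12
2  Wolves      12         48
3  Sharks      13         52
4  Wolves      28        112
5  Sharks      31        124
6   Lions      21         84
7  Eagles      42        168
sort by points:
     team  points  points_x4
1   Lions       3         12
2  Wolves      12         48
0  Eagles      13         52
3  Sharks      13         52
6   Lions      21         84
4  Wolves      28        112
5  Sharks      31        124
7  Eagles      42        168
filter rows where points <= 28:
     team  points  points_x4
1   Lions       3         12
2  Wolves      12         48
0  Eagles      13         52
3  Sharks      13         52
6   Lions      21         84
4  Wolves      28        112
add column points_x4_plus_points = t['points_x4'] + t['points']:
     team  points  points_x4  points_x4_plus_points
1   Lions       3         12                     15
2  Wolves      12         48                     60
0  Eagles      13         52                     65
3  Sharks      13         52                     65
6   Lions      21         84                    105
4  Wolves      28        112                    140
Hence 450.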